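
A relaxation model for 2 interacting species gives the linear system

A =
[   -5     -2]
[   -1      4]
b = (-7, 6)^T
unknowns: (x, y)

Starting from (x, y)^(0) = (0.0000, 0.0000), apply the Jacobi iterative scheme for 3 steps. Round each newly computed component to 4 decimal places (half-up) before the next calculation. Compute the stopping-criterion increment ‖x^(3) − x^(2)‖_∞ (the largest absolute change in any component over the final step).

0.1500

Iteration 1:
  x = (-7 - (-2)·0.0000) / (-5) = 1.4000
  y = (6 - (-1)·0.0000) / (4) = 1.5000
Iteration 2:
  x = (-7 - (-2)·1.5000) / (-5) = 0.8000
  y = (6 - (-1)·1.4000) / (4) = 1.8500
Iteration 3:
  x = (-7 - (-2)·1.8500) / (-5) = 0.6600
  y = (6 - (-1)·0.8000) / (4) = 1.7000
Change: (-0.1400, -0.1500) → max |·| = 0.1500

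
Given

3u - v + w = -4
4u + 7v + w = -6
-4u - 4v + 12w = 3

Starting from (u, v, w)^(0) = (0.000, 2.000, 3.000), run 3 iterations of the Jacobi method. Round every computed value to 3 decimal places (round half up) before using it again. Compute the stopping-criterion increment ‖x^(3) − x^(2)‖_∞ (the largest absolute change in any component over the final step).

Iteration 1:
  u = (-4 - (-1)·2.000 - (1)·3.000) / (3) = -1.667
  v = (-6 - (4)·0.000 - (1)·3.000) / (7) = -1.286
  w = (3 - (-4)·0.000 - (-4)·2.000) / (12) = 0.917
Iteration 2:
  u = (-4 - (-1)·-1.286 - (1)·0.917) / (3) = -2.068
  v = (-6 - (4)·-1.667 - (1)·0.917) / (7) = -0.036
  w = (3 - (-4)·-1.667 - (-4)·-1.286) / (12) = -0.734
Iteration 3:
  u = (-4 - (-1)·-0.036 - (1)·-0.734) / (3) = -1.101
  v = (-6 - (4)·-2.068 - (1)·-0.734) / (7) = 0.429
  w = (3 - (-4)·-2.068 - (-4)·-0.036) / (12) = -0.451
Change: (0.967, 0.465, 0.283) → max |·| = 0.967

0.967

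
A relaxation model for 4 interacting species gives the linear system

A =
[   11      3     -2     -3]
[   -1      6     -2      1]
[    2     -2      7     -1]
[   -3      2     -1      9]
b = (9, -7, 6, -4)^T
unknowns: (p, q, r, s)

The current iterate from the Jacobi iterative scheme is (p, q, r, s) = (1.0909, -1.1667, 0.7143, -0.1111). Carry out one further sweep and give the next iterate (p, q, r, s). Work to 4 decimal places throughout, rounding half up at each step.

(1.2359, -0.7282, 0.1962, 0.2578)

One sweep:
  p = (9 - (3)·-1.1667 - (-2)·0.7143 - (-3)·-0.1111) / (11) = 1.2359
  q = (-7 - (-1)·1.0909 - (-2)·0.7143 - (1)·-0.1111) / (6) = -0.7282
  r = (6 - (2)·1.0909 - (-2)·-1.1667 - (-1)·-0.1111) / (7) = 0.1962
  s = (-4 - (-3)·1.0909 - (2)·-1.1667 - (-1)·0.7143) / (9) = 0.2578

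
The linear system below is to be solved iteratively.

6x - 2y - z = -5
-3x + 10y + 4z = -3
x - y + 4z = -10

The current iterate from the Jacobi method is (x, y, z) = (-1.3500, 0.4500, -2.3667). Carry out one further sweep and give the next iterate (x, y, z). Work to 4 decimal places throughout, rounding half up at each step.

(-1.0778, 0.2417, -2.0500)

One sweep:
  x = (-5 - (-2)·0.4500 - (-1)·-2.3667) / (6) = -1.0778
  y = (-3 - (-3)·-1.3500 - (4)·-2.3667) / (10) = 0.2417
  z = (-10 - (1)·-1.3500 - (-1)·0.4500) / (4) = -2.0500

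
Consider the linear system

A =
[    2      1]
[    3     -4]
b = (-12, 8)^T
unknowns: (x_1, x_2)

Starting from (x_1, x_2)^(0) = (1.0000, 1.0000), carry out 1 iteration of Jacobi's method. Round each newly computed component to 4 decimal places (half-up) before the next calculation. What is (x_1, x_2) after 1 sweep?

Iteration 1:
  x_1 = (-12 - (1)·1.0000) / (2) = -6.5000
  x_2 = (8 - (3)·1.0000) / (-4) = -1.2500

(-6.5000, -1.2500)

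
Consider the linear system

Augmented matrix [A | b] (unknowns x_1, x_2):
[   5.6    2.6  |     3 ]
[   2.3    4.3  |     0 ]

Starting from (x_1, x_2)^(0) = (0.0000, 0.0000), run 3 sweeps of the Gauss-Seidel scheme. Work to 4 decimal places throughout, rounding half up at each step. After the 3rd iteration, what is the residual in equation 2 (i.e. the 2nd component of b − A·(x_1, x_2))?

Iteration 1:
  x_1 = (3 - (2.6)·0.0000) / (5.6) = 0.5357
  x_2 = (0 - (2.3)·0.5357) / (4.3) = -0.2865
Iteration 2:
  x_1 = (3 - (2.6)·-0.2865) / (5.6) = 0.6687
  x_2 = (0 - (2.3)·0.6687) / (4.3) = -0.3577
Iteration 3:
  x_1 = (3 - (2.6)·-0.3577) / (5.6) = 0.7018
  x_2 = (0 - (2.3)·0.7018) / (4.3) = -0.3754
Residual b − A·x = (0.0460, 0.0001)

0.0001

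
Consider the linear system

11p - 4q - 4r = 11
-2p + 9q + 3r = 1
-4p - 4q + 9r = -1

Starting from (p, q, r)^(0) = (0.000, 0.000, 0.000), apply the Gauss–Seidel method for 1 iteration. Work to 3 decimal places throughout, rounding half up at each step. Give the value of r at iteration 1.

Iteration 1:
  p = (11 - (-4)·0.000 - (-4)·0.000) / (11) = 1.000
  q = (1 - (-2)·1.000 - (3)·0.000) / (9) = 0.333
  r = (-1 - (-4)·1.000 - (-4)·0.333) / (9) = 0.481

0.481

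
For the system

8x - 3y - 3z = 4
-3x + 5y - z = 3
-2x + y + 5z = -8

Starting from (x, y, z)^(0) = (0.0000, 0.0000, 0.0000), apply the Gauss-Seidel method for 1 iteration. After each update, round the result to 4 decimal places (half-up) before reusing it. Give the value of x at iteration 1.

0.5000

Iteration 1:
  x = (4 - (-3)·0.0000 - (-3)·0.0000) / (8) = 0.5000
  y = (3 - (-3)·0.5000 - (-1)·0.0000) / (5) = 0.9000
  z = (-8 - (-2)·0.5000 - (1)·0.9000) / (5) = -1.5800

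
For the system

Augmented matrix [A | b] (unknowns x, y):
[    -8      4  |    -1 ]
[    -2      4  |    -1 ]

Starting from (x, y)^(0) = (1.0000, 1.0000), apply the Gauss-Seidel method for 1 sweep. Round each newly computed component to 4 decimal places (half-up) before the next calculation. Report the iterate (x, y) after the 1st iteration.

Iteration 1:
  x = (-1 - (4)·1.0000) / (-8) = 0.6250
  y = (-1 - (-2)·0.6250) / (4) = 0.0625

(0.6250, 0.0625)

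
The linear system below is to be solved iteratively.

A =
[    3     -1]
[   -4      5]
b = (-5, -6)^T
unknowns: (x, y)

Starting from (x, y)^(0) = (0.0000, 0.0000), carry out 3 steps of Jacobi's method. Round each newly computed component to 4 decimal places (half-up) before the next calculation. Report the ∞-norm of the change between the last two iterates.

Iteration 1:
  x = (-5 - (-1)·0.0000) / (3) = -1.6667
  y = (-6 - (-4)·0.0000) / (5) = -1.2000
Iteration 2:
  x = (-5 - (-1)·-1.2000) / (3) = -2.0667
  y = (-6 - (-4)·-1.6667) / (5) = -2.5334
Iteration 3:
  x = (-5 - (-1)·-2.5334) / (3) = -2.5111
  y = (-6 - (-4)·-2.0667) / (5) = -2.8534
Change: (-0.4444, -0.3200) → max |·| = 0.4444

0.4444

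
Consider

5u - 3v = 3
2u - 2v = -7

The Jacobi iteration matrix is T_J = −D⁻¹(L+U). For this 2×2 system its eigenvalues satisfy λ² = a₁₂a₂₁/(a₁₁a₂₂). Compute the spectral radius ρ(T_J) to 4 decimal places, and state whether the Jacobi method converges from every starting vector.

a₁₂a₂₁/(a₁₁a₂₂) = (-3)·(2) / ((5)·(-2)) = 0.600000
ρ = √|0.600000| = √0.600000 = 0.7746
ρ < 1, so Jacobi converges

0.7746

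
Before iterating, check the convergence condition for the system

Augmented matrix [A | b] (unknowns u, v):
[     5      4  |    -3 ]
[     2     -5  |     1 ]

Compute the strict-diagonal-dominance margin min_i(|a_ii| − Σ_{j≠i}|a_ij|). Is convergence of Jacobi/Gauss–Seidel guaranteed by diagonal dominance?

row 1: |5| − (4) = 1
row 2: |-5| − (2) = 3
minimum over rows = 1 → strictly diagonally dominant (convergence guaranteed)

1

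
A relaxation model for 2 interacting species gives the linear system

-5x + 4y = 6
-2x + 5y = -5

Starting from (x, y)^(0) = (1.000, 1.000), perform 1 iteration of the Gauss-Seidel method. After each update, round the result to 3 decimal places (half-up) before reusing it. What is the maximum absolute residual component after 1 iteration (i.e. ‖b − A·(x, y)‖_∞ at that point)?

Iteration 1:
  x = (6 - (4)·1.000) / (-5) = -0.400
  y = (-5 - (-2)·-0.400) / (5) = -1.160
Residual b − A·x = (8.640, 0.000); ∞-norm = 8.640

8.640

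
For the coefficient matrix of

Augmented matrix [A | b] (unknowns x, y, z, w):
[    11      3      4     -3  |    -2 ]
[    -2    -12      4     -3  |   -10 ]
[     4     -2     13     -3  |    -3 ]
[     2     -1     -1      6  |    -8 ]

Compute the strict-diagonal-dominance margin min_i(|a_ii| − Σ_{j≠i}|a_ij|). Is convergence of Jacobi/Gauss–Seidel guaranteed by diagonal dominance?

1

row 1: |11| − (3+4+3) = 1
row 2: |-12| − (2+4+3) = 3
row 3: |13| − (4+2+3) = 4
row 4: |6| − (2+1+1) = 2
minimum over rows = 1 → strictly diagonally dominant (convergence guaranteed)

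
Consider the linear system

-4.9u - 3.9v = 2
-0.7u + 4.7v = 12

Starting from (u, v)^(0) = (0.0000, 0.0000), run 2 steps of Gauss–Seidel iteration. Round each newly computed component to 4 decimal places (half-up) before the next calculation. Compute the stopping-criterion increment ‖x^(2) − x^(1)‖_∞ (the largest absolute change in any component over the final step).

1.9837

Iteration 1:
  u = (2 - (-3.9)·0.0000) / (-4.9) = -0.4082
  v = (12 - (-0.7)·-0.4082) / (4.7) = 2.4924
Iteration 2:
  u = (2 - (-3.9)·2.4924) / (-4.9) = -2.3919
  v = (12 - (-0.7)·-2.3919) / (4.7) = 2.1970
Change: (-1.9837, -0.2954) → max |·| = 1.9837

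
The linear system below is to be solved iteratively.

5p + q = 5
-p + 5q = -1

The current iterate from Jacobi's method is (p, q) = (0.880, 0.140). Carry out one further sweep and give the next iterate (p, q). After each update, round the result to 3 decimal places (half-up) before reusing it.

One sweep:
  p = (5 - (1)·0.140) / (5) = 0.972
  q = (-1 - (-1)·0.880) / (5) = -0.024

(0.972, -0.024)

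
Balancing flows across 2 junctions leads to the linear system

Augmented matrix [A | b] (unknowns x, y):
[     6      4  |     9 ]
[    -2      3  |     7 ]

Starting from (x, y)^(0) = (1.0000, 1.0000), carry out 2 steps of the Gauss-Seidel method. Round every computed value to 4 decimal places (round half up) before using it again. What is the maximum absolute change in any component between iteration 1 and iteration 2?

1.2592

Iteration 1:
  x = (9 - (4)·1.0000) / (6) = 0.8333
  y = (7 - (-2)·0.8333) / (3) = 2.8889
Iteration 2:
  x = (9 - (4)·2.8889) / (6) = -0.4259
  y = (7 - (-2)·-0.4259) / (3) = 2.0494
Change: (-1.2592, -0.8395) → max |·| = 1.2592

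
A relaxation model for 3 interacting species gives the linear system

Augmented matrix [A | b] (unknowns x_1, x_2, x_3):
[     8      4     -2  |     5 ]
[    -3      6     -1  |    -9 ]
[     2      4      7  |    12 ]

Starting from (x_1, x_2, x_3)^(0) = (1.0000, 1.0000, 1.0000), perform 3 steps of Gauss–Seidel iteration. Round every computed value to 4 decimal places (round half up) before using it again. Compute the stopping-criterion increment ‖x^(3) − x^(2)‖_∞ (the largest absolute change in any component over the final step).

0.6807

Iteration 1:
  x_1 = (5 - (4)·1.0000 - (-2)·1.0000) / (8) = 0.3750
  x_2 = (-9 - (-3)·0.3750 - (-1)·1.0000) / (6) = -1.1458
  x_3 = (12 - (2)·0.3750 - (4)·-1.1458) / (7) = 2.2619
Iteration 2:
  x_1 = (5 - (4)·-1.1458 - (-2)·2.2619) / (8) = 1.7634
  x_2 = (-9 - (-3)·1.7634 - (-1)·2.2619) / (6) = -0.2413
  x_3 = (12 - (2)·1.7634 - (4)·-0.2413) / (7) = 1.3483
Iteration 3:
  x_1 = (5 - (4)·-0.2413 - (-2)·1.3483) / (8) = 1.0827
  x_2 = (-9 - (-3)·1.0827 - (-1)·1.3483) / (6) = -0.7339
  x_3 = (12 - (2)·1.0827 - (4)·-0.7339) / (7) = 1.8243
Change: (-0.6807, -0.4926, 0.4760) → max |·| = 0.6807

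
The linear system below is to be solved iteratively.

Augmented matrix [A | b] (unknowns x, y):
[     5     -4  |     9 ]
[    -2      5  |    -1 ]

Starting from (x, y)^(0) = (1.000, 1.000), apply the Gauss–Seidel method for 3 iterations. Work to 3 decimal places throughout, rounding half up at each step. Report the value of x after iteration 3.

Iteration 1:
  x = (9 - (-4)·1.000) / (5) = 2.600
  y = (-1 - (-2)·2.600) / (5) = 0.840
Iteration 2:
  x = (9 - (-4)·0.840) / (5) = 2.472
  y = (-1 - (-2)·2.472) / (5) = 0.789
Iteration 3:
  x = (9 - (-4)·0.789) / (5) = 2.431
  y = (-1 - (-2)·2.431) / (5) = 0.772

2.431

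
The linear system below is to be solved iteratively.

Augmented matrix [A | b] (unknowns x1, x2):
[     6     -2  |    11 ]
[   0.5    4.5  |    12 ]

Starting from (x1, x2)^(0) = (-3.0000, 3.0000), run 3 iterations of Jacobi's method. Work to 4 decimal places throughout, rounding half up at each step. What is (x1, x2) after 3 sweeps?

Iteration 1:
  x1 = (11 - (-2)·3.0000) / (6) = 2.8333
  x2 = (12 - (0.5)·-3.0000) / (4.5) = 3.0000
Iteration 2:
  x1 = (11 - (-2)·3.0000) / (6) = 2.8333
  x2 = (12 - (0.5)·2.8333) / (4.5) = 2.3519
Iteration 3:
  x1 = (11 - (-2)·2.3519) / (6) = 2.6173
  x2 = (12 - (0.5)·2.8333) / (4.5) = 2.3519

(2.6173, 2.3519)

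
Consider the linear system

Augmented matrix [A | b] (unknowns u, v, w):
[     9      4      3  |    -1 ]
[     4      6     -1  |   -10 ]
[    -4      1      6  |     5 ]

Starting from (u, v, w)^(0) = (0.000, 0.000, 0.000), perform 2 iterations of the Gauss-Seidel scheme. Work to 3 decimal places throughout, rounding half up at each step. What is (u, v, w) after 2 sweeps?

Iteration 1:
  u = (-1 - (4)·0.000 - (3)·0.000) / (9) = -0.111
  v = (-10 - (4)·-0.111 - (-1)·0.000) / (6) = -1.593
  w = (5 - (-4)·-0.111 - (1)·-1.593) / (6) = 1.025
Iteration 2:
  u = (-1 - (4)·-1.593 - (3)·1.025) / (9) = 0.255
  v = (-10 - (4)·0.255 - (-1)·1.025) / (6) = -1.666
  w = (5 - (-4)·0.255 - (1)·-1.666) / (6) = 1.281

(0.255, -1.666, 1.281)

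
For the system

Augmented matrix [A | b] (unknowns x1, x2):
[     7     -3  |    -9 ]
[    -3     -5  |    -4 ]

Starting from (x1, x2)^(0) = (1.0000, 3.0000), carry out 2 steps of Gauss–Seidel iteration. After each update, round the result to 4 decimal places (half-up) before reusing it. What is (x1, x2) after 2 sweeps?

Iteration 1:
  x1 = (-9 - (-3)·3.0000) / (7) = 0.0000
  x2 = (-4 - (-3)·0.0000) / (-5) = 0.8000
Iteration 2:
  x1 = (-9 - (-3)·0.8000) / (7) = -0.9429
  x2 = (-4 - (-3)·-0.9429) / (-5) = 1.3657

(-0.9429, 1.3657)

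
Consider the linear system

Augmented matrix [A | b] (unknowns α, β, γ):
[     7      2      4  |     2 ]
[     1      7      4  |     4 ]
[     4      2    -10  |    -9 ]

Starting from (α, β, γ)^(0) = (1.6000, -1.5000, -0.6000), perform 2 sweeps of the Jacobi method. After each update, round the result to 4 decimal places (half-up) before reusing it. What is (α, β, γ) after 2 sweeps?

Iteration 1:
  α = (2 - (2)·-1.5000 - (4)·-0.6000) / (7) = 1.0571
  β = (4 - (1)·1.6000 - (4)·-0.6000) / (7) = 0.6857
  γ = (-9 - (4)·1.6000 - (2)·-1.5000) / (-10) = 1.2400
Iteration 2:
  α = (2 - (2)·0.6857 - (4)·1.2400) / (7) = -0.6188
  β = (4 - (1)·1.0571 - (4)·1.2400) / (7) = -0.2882
  γ = (-9 - (4)·1.0571 - (2)·0.6857) / (-10) = 1.4600

(-0.6188, -0.2882, 1.4600)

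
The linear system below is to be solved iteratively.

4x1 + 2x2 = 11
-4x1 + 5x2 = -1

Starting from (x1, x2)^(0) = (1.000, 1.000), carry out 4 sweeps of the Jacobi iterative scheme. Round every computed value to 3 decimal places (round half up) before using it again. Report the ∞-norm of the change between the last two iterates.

0.400

Iteration 1:
  x1 = (11 - (2)·1.000) / (4) = 2.250
  x2 = (-1 - (-4)·1.000) / (5) = 0.600
Iteration 2:
  x1 = (11 - (2)·0.600) / (4) = 2.450
  x2 = (-1 - (-4)·2.250) / (5) = 1.600
Iteration 3:
  x1 = (11 - (2)·1.600) / (4) = 1.950
  x2 = (-1 - (-4)·2.450) / (5) = 1.760
Iteration 4:
  x1 = (11 - (2)·1.760) / (4) = 1.870
  x2 = (-1 - (-4)·1.950) / (5) = 1.360
Change: (-0.080, -0.400) → max |·| = 0.400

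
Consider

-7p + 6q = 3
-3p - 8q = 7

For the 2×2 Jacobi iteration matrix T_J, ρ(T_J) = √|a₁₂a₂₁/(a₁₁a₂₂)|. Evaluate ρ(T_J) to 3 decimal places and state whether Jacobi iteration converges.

0.567

a₁₂a₂₁/(a₁₁a₂₂) = (6)·(-3) / ((-7)·(-8)) = -0.321429
ρ = √|-0.321429| = √0.321429 = 0.567
ρ < 1, so Jacobi converges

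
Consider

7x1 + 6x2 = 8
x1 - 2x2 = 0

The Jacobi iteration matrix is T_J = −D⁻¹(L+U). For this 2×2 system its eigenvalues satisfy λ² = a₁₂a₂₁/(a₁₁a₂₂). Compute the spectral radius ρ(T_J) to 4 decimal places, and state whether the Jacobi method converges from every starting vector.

0.6547

a₁₂a₂₁/(a₁₁a₂₂) = (6)·(1) / ((7)·(-2)) = -0.428571
ρ = √|-0.428571| = √0.428571 = 0.6547
ρ < 1, so Jacobi converges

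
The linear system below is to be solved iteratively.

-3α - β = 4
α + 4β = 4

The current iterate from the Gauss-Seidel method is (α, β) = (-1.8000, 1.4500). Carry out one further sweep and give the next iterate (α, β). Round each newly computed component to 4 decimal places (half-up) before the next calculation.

One sweep:
  α = (4 - (-1)·1.4500) / (-3) = -1.8167
  β = (4 - (1)·-1.8167) / (4) = 1.4542

(-1.8167, 1.4542)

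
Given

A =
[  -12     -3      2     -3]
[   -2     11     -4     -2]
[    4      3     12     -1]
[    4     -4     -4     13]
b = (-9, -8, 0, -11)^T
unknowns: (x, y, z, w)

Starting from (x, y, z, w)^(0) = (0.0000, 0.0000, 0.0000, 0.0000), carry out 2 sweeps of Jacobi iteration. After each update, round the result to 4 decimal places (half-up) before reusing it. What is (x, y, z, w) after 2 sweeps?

Iteration 1:
  x = (-9 - (-3)·0.0000 - (2)·0.0000 - (-3)·0.0000) / (-12) = 0.7500
  y = (-8 - (-2)·0.0000 - (-4)·0.0000 - (-2)·0.0000) / (11) = -0.7273
  z = (0 - (4)·0.0000 - (3)·0.0000 - (-1)·0.0000) / (12) = 0.0000
  w = (-11 - (4)·0.0000 - (-4)·0.0000 - (-4)·0.0000) / (13) = -0.8462
Iteration 2:
  x = (-9 - (-3)·-0.7273 - (2)·0.0000 - (-3)·-0.8462) / (-12) = 1.1434
  y = (-8 - (-2)·0.7500 - (-4)·0.0000 - (-2)·-0.8462) / (11) = -0.7448
  z = (0 - (4)·0.7500 - (3)·-0.7273 - (-1)·-0.8462) / (12) = -0.1387
  w = (-11 - (4)·0.7500 - (-4)·-0.7273 - (-4)·0.0000) / (13) = -1.3007

(1.1434, -0.7448, -0.1387, -1.3007)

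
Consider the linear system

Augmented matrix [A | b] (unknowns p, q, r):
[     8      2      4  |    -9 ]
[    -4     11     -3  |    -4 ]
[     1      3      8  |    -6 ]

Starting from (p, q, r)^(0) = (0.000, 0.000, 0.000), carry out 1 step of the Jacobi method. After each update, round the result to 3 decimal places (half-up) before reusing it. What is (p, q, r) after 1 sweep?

(-1.125, -0.364, -0.750)

Iteration 1:
  p = (-9 - (2)·0.000 - (4)·0.000) / (8) = -1.125
  q = (-4 - (-4)·0.000 - (-3)·0.000) / (11) = -0.364
  r = (-6 - (1)·0.000 - (3)·0.000) / (8) = -0.750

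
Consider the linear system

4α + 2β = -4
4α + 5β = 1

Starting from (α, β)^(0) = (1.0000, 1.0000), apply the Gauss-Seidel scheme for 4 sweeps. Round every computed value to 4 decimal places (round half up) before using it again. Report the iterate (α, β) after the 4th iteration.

Iteration 1:
  α = (-4 - (2)·1.0000) / (4) = -1.5000
  β = (1 - (4)·-1.5000) / (5) = 1.4000
Iteration 2:
  α = (-4 - (2)·1.4000) / (4) = -1.7000
  β = (1 - (4)·-1.7000) / (5) = 1.5600
Iteration 3:
  α = (-4 - (2)·1.5600) / (4) = -1.7800
  β = (1 - (4)·-1.7800) / (5) = 1.6240
Iteration 4:
  α = (-4 - (2)·1.6240) / (4) = -1.8120
  β = (1 - (4)·-1.8120) / (5) = 1.6496

(-1.8120, 1.6496)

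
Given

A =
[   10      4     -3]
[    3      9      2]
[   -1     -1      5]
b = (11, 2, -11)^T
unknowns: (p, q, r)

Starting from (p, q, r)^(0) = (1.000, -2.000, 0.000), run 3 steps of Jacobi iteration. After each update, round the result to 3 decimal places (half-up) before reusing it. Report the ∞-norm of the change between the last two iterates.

Iteration 1:
  p = (11 - (4)·-2.000 - (-3)·0.000) / (10) = 1.900
  q = (2 - (3)·1.000 - (2)·0.000) / (9) = -0.111
  r = (-11 - (-1)·1.000 - (-1)·-2.000) / (5) = -2.400
Iteration 2:
  p = (11 - (4)·-0.111 - (-3)·-2.400) / (10) = 0.424
  q = (2 - (3)·1.900 - (2)·-2.400) / (9) = 0.122
  r = (-11 - (-1)·1.900 - (-1)·-0.111) / (5) = -1.842
Iteration 3:
  p = (11 - (4)·0.122 - (-3)·-1.842) / (10) = 0.499
  q = (2 - (3)·0.424 - (2)·-1.842) / (9) = 0.490
  r = (-11 - (-1)·0.424 - (-1)·0.122) / (5) = -2.091
Change: (0.075, 0.368, -0.249) → max |·| = 0.368

0.368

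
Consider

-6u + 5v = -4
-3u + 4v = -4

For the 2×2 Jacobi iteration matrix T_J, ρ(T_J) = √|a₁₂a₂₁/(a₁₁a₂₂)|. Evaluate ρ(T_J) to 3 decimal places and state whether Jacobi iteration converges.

0.791

a₁₂a₂₁/(a₁₁a₂₂) = (5)·(-3) / ((-6)·(4)) = 0.625000
ρ = √|0.625000| = √0.625000 = 0.791
ρ < 1, so Jacobi converges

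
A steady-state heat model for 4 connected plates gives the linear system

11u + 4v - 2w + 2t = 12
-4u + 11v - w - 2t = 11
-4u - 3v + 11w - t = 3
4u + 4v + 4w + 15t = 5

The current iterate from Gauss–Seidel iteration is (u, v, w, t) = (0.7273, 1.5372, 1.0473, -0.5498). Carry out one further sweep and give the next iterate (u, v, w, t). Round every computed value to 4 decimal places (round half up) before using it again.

(0.8223, 1.2943, 0.8748, -0.4644)

One sweep:
  u = (12 - (4)·1.5372 - (-2)·1.0473 - (2)·-0.5498) / (11) = 0.8223
  v = (11 - (-4)·0.8223 - (-1)·1.0473 - (-2)·-0.5498) / (11) = 1.2943
  w = (3 - (-4)·0.8223 - (-3)·1.2943 - (-1)·-0.5498) / (11) = 0.8748
  t = (5 - (4)·0.8223 - (4)·1.2943 - (4)·0.8748) / (15) = -0.4644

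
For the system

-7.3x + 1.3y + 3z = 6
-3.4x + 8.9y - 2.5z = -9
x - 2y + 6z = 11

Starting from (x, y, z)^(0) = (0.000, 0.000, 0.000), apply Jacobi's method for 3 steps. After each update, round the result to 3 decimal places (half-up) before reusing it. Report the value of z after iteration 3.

1.605

Iteration 1:
  x = (6 - (1.3)·0.000 - (3)·0.000) / (-7.3) = -0.822
  y = (-9 - (-3.4)·0.000 - (-2.5)·0.000) / (8.9) = -1.011
  z = (11 - (1)·0.000 - (-2)·0.000) / (6) = 1.833
Iteration 2:
  x = (6 - (1.3)·-1.011 - (3)·1.833) / (-7.3) = -0.249
  y = (-9 - (-3.4)·-0.822 - (-2.5)·1.833) / (8.9) = -0.810
  z = (11 - (1)·-0.822 - (-2)·-1.011) / (6) = 1.633
Iteration 3:
  x = (6 - (1.3)·-0.810 - (3)·1.633) / (-7.3) = -0.295
  y = (-9 - (-3.4)·-0.249 - (-2.5)·1.633) / (8.9) = -0.648
  z = (11 - (1)·-0.249 - (-2)·-0.810) / (6) = 1.605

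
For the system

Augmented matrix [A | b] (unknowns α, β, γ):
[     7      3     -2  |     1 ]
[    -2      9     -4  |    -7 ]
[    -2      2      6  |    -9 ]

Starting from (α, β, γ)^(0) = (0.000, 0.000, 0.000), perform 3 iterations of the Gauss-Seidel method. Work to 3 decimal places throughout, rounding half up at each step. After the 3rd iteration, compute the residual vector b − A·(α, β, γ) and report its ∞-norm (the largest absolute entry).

0.317

Iteration 1:
  α = (1 - (3)·0.000 - (-2)·0.000) / (7) = 0.143
  β = (-7 - (-2)·0.143 - (-4)·0.000) / (9) = -0.746
  γ = (-9 - (-2)·0.143 - (2)·-0.746) / (6) = -1.204
Iteration 2:
  α = (1 - (3)·-0.746 - (-2)·-1.204) / (7) = 0.119
  β = (-7 - (-2)·0.119 - (-4)·-1.204) / (9) = -1.286
  γ = (-9 - (-2)·0.119 - (2)·-1.286) / (6) = -1.032
Iteration 3:
  α = (1 - (3)·-1.286 - (-2)·-1.032) / (7) = 0.399
  β = (-7 - (-2)·0.399 - (-4)·-1.032) / (9) = -1.148
  γ = (-9 - (-2)·0.399 - (2)·-1.148) / (6) = -0.984
Residual b − A·x = (-0.317, 0.194, -0.002); ∞-norm = 0.317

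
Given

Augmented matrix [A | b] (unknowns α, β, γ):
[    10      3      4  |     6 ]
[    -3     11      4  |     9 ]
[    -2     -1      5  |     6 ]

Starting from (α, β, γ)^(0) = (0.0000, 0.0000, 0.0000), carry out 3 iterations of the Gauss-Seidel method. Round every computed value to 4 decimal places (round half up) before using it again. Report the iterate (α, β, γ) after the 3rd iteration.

Iteration 1:
  α = (6 - (3)·0.0000 - (4)·0.0000) / (10) = 0.6000
  β = (9 - (-3)·0.6000 - (4)·0.0000) / (11) = 0.9818
  γ = (6 - (-2)·0.6000 - (-1)·0.9818) / (5) = 1.6364
Iteration 2:
  α = (6 - (3)·0.9818 - (4)·1.6364) / (10) = -0.3491
  β = (9 - (-3)·-0.3491 - (4)·1.6364) / (11) = 0.1279
  γ = (6 - (-2)·-0.3491 - (-1)·0.1279) / (5) = 1.0859
Iteration 3:
  α = (6 - (3)·0.1279 - (4)·1.0859) / (10) = 0.1273
  β = (9 - (-3)·0.1273 - (4)·1.0859) / (11) = 0.4580
  γ = (6 - (-2)·0.1273 - (-1)·0.4580) / (5) = 1.3425

(0.1273, 0.4580, 1.3425)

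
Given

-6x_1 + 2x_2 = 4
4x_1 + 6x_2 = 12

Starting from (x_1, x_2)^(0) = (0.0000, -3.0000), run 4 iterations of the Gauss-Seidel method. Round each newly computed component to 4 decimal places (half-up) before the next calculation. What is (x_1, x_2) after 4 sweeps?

(0.0183, 1.9878)

Iteration 1:
  x_1 = (4 - (2)·-3.0000) / (-6) = -1.6667
  x_2 = (12 - (4)·-1.6667) / (6) = 3.1111
Iteration 2:
  x_1 = (4 - (2)·3.1111) / (-6) = 0.3704
  x_2 = (12 - (4)·0.3704) / (6) = 1.7531
Iteration 3:
  x_1 = (4 - (2)·1.7531) / (-6) = -0.0823
  x_2 = (12 - (4)·-0.0823) / (6) = 2.0549
Iteration 4:
  x_1 = (4 - (2)·2.0549) / (-6) = 0.0183
  x_2 = (12 - (4)·0.0183) / (6) = 1.9878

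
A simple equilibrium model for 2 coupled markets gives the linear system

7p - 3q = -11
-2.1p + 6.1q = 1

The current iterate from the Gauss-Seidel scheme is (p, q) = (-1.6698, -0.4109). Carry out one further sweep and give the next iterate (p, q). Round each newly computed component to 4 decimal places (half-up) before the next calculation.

One sweep:
  p = (-11 - (-3)·-0.4109) / (7) = -1.7475
  q = (1 - (-2.1)·-1.7475) / (6.1) = -0.4377

(-1.7475, -0.4377)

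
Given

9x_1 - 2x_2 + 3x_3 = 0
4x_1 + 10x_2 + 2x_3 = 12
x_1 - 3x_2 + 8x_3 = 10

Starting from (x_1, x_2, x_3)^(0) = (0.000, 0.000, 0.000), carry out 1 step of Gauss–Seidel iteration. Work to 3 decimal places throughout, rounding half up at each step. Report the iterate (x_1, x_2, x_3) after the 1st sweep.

(0.000, 1.200, 1.700)

Iteration 1:
  x_1 = (0 - (-2)·0.000 - (3)·0.000) / (9) = 0.000
  x_2 = (12 - (4)·0.000 - (2)·0.000) / (10) = 1.200
  x_3 = (10 - (1)·0.000 - (-3)·1.200) / (8) = 1.700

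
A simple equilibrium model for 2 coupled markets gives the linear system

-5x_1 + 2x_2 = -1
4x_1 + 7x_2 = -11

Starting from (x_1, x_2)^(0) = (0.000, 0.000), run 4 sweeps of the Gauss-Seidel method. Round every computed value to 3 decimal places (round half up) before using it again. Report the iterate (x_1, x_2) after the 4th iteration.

(-0.356, -1.368)

Iteration 1:
  x_1 = (-1 - (2)·0.000) / (-5) = 0.200
  x_2 = (-11 - (4)·0.200) / (7) = -1.686
Iteration 2:
  x_1 = (-1 - (2)·-1.686) / (-5) = -0.474
  x_2 = (-11 - (4)·-0.474) / (7) = -1.301
Iteration 3:
  x_1 = (-1 - (2)·-1.301) / (-5) = -0.320
  x_2 = (-11 - (4)·-0.320) / (7) = -1.389
Iteration 4:
  x_1 = (-1 - (2)·-1.389) / (-5) = -0.356
  x_2 = (-11 - (4)·-0.356) / (7) = -1.368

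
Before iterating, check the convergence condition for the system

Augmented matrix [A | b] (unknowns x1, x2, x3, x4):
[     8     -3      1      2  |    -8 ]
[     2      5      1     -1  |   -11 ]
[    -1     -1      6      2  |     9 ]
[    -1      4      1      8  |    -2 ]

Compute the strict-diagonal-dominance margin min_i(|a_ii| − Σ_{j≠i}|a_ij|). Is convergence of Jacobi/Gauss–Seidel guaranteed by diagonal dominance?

row 1: |8| − (3+1+2) = 2
row 2: |5| − (2+1+1) = 1
row 3: |6| − (1+1+2) = 2
row 4: |8| − (1+4+1) = 2
minimum over rows = 1 → strictly diagonally dominant (convergence guaranteed)

1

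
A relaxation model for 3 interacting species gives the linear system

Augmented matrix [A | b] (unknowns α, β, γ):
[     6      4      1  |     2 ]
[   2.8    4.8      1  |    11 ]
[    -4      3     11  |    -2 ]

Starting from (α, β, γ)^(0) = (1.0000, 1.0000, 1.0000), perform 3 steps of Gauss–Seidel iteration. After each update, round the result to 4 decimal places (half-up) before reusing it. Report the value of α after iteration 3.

Iteration 1:
  α = (2 - (4)·1.0000 - (1)·1.0000) / (6) = -0.5000
  β = (11 - (2.8)·-0.5000 - (1)·1.0000) / (4.8) = 2.3750
  γ = (-2 - (-4)·-0.5000 - (3)·2.3750) / (11) = -1.0114
Iteration 2:
  α = (2 - (4)·2.3750 - (1)·-1.0114) / (6) = -1.0814
  β = (11 - (2.8)·-1.0814 - (1)·-1.0114) / (4.8) = 3.1332
  γ = (-2 - (-4)·-1.0814 - (3)·3.1332) / (11) = -1.4296
Iteration 3:
  α = (2 - (4)·3.1332 - (1)·-1.4296) / (6) = -1.5172
  β = (11 - (2.8)·-1.5172 - (1)·-1.4296) / (4.8) = 3.4745
  γ = (-2 - (-4)·-1.5172 - (3)·3.4745) / (11) = -1.6811

-1.5172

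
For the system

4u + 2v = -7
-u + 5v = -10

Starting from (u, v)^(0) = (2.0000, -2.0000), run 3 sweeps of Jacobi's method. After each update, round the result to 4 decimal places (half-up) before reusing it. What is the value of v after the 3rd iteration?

Iteration 1:
  u = (-7 - (2)·-2.0000) / (4) = -0.7500
  v = (-10 - (-1)·2.0000) / (5) = -1.6000
Iteration 2:
  u = (-7 - (2)·-1.6000) / (4) = -0.9500
  v = (-10 - (-1)·-0.7500) / (5) = -2.1500
Iteration 3:
  u = (-7 - (2)·-2.1500) / (4) = -0.6750
  v = (-10 - (-1)·-0.9500) / (5) = -2.1900

-2.1900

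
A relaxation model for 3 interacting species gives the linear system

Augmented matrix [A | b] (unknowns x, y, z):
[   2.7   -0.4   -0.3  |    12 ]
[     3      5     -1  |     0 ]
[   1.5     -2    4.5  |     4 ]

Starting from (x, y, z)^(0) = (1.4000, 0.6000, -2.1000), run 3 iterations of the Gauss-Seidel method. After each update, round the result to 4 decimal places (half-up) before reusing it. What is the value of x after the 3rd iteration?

Iteration 1:
  x = (12 - (-0.4)·0.6000 - (-0.3)·-2.1000) / (2.7) = 4.3000
  y = (0 - (3)·4.3000 - (-1)·-2.1000) / (5) = -3.0000
  z = (4 - (1.5)·4.3000 - (-2)·-3.0000) / (4.5) = -1.8778
Iteration 2:
  x = (12 - (-0.4)·-3.0000 - (-0.3)·-1.8778) / (2.7) = 3.7914
  y = (0 - (3)·3.7914 - (-1)·-1.8778) / (5) = -2.6504
  z = (4 - (1.5)·3.7914 - (-2)·-2.6504) / (4.5) = -1.5529
Iteration 3:
  x = (12 - (-0.4)·-2.6504 - (-0.3)·-1.5529) / (2.7) = 3.8792
  y = (0 - (3)·3.8792 - (-1)·-1.5529) / (5) = -2.6381
  z = (4 - (1.5)·3.8792 - (-2)·-2.6381) / (4.5) = -1.5767

3.8792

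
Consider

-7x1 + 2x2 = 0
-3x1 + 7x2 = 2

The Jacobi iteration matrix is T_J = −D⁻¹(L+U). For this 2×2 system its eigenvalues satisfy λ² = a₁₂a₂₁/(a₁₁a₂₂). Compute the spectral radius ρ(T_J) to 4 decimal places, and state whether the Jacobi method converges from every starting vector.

0.3499

a₁₂a₂₁/(a₁₁a₂₂) = (2)·(-3) / ((-7)·(7)) = 0.122449
ρ = √|0.122449| = √0.122449 = 0.3499
ρ < 1, so Jacobi converges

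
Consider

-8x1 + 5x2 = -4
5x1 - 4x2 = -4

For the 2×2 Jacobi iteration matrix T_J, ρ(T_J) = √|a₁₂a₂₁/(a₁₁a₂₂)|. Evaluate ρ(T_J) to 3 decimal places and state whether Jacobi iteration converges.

a₁₂a₂₁/(a₁₁a₂₂) = (5)·(5) / ((-8)·(-4)) = 0.781250
ρ = √|0.781250| = √0.781250 = 0.884
ρ < 1, so Jacobi converges

0.884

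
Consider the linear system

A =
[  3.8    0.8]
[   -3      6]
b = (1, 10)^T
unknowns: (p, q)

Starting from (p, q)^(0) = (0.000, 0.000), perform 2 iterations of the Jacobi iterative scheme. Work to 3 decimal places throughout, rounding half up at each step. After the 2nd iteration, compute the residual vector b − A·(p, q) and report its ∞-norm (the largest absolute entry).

Iteration 1:
  p = (1 - (0.8)·0.000) / (3.8) = 0.263
  q = (10 - (-3)·0.000) / (6) = 1.667
Iteration 2:
  p = (1 - (0.8)·1.667) / (3.8) = -0.088
  q = (10 - (-3)·0.263) / (6) = 1.798
Residual b − A·x = (-0.104, -1.052); ∞-norm = 1.052

1.052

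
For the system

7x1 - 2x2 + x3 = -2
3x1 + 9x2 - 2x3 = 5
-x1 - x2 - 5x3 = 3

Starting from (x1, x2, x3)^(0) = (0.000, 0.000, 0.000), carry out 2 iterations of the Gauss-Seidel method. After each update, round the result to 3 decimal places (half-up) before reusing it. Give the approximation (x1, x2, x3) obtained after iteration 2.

Iteration 1:
  x1 = (-2 - (-2)·0.000 - (1)·0.000) / (7) = -0.286
  x2 = (5 - (3)·-0.286 - (-2)·0.000) / (9) = 0.651
  x3 = (3 - (-1)·-0.286 - (-1)·0.651) / (-5) = -0.673
Iteration 2:
  x1 = (-2 - (-2)·0.651 - (1)·-0.673) / (7) = -0.004
  x2 = (5 - (3)·-0.004 - (-2)·-0.673) / (9) = 0.407
  x3 = (3 - (-1)·-0.004 - (-1)·0.407) / (-5) = -0.681

(-0.004, 0.407, -0.681)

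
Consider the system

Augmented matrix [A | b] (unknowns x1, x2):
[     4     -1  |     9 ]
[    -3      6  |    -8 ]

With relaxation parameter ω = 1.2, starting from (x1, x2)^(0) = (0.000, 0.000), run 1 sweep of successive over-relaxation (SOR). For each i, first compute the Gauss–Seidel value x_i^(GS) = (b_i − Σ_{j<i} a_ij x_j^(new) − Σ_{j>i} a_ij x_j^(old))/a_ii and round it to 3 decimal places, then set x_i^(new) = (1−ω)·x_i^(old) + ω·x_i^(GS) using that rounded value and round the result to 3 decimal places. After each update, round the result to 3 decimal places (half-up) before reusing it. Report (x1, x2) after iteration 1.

Iteration 1:
  x1: GS value = (9 - (-1)·0.000) / (4) = 2.250;  x1 ← (1−ω)·0.000 + ω·2.250 = 2.700
  x2: GS value = (-8 - (-3)·2.700) / (6) = 0.017;  x2 ← (1−ω)·0.000 + ω·0.017 = 0.020

(2.700, 0.020)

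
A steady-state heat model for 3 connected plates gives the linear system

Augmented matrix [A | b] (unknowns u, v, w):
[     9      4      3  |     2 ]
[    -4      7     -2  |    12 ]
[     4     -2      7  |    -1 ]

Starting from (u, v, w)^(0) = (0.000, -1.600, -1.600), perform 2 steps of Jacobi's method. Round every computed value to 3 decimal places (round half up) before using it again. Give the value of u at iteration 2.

Iteration 1:
  u = (2 - (4)·-1.600 - (3)·-1.600) / (9) = 1.467
  v = (12 - (-4)·0.000 - (-2)·-1.600) / (7) = 1.257
  w = (-1 - (4)·0.000 - (-2)·-1.600) / (7) = -0.600
Iteration 2:
  u = (2 - (4)·1.257 - (3)·-0.600) / (9) = -0.136
  v = (12 - (-4)·1.467 - (-2)·-0.600) / (7) = 2.381
  w = (-1 - (4)·1.467 - (-2)·1.257) / (7) = -0.622

-0.136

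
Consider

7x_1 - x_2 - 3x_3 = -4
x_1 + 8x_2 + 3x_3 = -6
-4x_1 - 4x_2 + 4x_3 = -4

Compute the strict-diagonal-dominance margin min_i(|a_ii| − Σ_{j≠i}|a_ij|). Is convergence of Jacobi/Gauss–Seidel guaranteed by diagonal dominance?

-4

row 1: |7| − (1+3) = 3
row 2: |8| − (1+3) = 4
row 3: |4| − (4+4) = -4
minimum over rows = -4 → not strictly diagonally dominant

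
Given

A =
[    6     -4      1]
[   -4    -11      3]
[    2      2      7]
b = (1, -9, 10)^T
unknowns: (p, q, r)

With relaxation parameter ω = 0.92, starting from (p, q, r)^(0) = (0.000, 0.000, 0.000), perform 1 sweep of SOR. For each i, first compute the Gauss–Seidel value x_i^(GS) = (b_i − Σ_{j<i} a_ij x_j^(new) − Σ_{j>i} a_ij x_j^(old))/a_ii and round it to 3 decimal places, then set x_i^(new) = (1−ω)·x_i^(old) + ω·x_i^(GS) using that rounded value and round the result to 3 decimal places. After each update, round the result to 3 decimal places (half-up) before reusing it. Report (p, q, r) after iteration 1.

(0.154, 0.701, 1.089)

Iteration 1:
  p: GS value = (1 - (-4)·0.000 - (1)·0.000) / (6) = 0.167;  p ← (1−ω)·0.000 + ω·0.167 = 0.154
  q: GS value = (-9 - (-4)·0.154 - (3)·0.000) / (-11) = 0.762;  q ← (1−ω)·0.000 + ω·0.762 = 0.701
  r: GS value = (10 - (2)·0.154 - (2)·0.701) / (7) = 1.184;  r ← (1−ω)·0.000 + ω·1.184 = 1.089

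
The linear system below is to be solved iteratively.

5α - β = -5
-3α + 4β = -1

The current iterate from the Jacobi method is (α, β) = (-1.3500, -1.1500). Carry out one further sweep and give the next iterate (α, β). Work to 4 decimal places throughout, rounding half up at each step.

One sweep:
  α = (-5 - (-1)·-1.1500) / (5) = -1.2300
  β = (-1 - (-3)·-1.3500) / (4) = -1.2625

(-1.2300, -1.2625)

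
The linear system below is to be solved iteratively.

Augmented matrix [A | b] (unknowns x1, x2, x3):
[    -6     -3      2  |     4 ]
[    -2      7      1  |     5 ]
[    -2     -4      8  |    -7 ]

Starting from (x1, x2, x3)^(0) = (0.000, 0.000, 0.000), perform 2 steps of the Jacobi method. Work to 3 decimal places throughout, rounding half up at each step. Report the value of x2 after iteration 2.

0.649

Iteration 1:
  x1 = (4 - (-3)·0.000 - (2)·0.000) / (-6) = -0.667
  x2 = (5 - (-2)·0.000 - (1)·0.000) / (7) = 0.714
  x3 = (-7 - (-2)·0.000 - (-4)·0.000) / (8) = -0.875
Iteration 2:
  x1 = (4 - (-3)·0.714 - (2)·-0.875) / (-6) = -1.315
  x2 = (5 - (-2)·-0.667 - (1)·-0.875) / (7) = 0.649
  x3 = (-7 - (-2)·-0.667 - (-4)·0.714) / (8) = -0.685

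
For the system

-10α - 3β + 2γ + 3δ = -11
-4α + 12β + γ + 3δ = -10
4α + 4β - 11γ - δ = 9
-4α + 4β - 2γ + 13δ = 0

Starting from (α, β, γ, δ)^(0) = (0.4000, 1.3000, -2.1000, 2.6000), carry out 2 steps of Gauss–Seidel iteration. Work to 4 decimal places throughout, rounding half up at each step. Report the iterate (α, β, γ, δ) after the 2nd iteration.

Iteration 1:
  α = (-11 - (-3)·1.3000 - (2)·-2.1000 - (3)·2.6000) / (-10) = 1.0700
  β = (-10 - (-4)·1.0700 - (1)·-2.1000 - (3)·2.6000) / (12) = -0.9517
  γ = (9 - (4)·1.0700 - (4)·-0.9517 - (-1)·2.6000) / (-11) = -1.0115
  δ = (0 - (-4)·1.0700 - (4)·-0.9517 - (-2)·-1.0115) / (13) = 0.4664
Iteration 2:
  α = (-11 - (-3)·-0.9517 - (2)·-1.0115 - (3)·0.4664) / (-10) = 1.3231
  β = (-10 - (-4)·1.3231 - (1)·-1.0115 - (3)·0.4664) / (12) = -0.4246
  γ = (9 - (4)·1.3231 - (4)·-0.4246 - (-1)·0.4664) / (-11) = -0.5339
  δ = (0 - (-4)·1.3231 - (4)·-0.4246 - (-2)·-0.5339) / (13) = 0.4556

(1.3231, -0.4246, -0.5339, 0.4556)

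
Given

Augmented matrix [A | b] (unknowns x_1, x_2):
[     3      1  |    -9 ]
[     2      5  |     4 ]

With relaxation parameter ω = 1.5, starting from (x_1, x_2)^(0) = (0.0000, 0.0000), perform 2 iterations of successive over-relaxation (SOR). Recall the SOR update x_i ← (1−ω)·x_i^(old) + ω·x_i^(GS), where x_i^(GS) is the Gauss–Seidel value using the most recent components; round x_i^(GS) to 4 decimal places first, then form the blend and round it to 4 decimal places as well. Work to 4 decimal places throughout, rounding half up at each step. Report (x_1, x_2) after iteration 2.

Iteration 1:
  x_1: GS value = (-9 - (1)·0.0000) / (3) = -3.0000;  x_1 ← (1−ω)·0.0000 + ω·-3.0000 = -4.5000
  x_2: GS value = (4 - (2)·-4.5000) / (5) = 2.6000;  x_2 ← (1−ω)·0.0000 + ω·2.6000 = 3.9000
Iteration 2:
  x_1: GS value = (-9 - (1)·3.9000) / (3) = -4.3000;  x_1 ← (1−ω)·-4.5000 + ω·-4.3000 = -4.2000
  x_2: GS value = (4 - (2)·-4.2000) / (5) = 2.4800;  x_2 ← (1−ω)·3.9000 + ω·2.4800 = 1.7700

(-4.2000, 1.7700)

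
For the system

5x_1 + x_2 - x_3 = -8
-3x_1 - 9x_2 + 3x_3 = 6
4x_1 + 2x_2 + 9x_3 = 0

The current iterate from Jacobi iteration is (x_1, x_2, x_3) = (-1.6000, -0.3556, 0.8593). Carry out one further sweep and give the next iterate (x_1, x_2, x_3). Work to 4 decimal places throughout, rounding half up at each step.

One sweep:
  x_1 = (-8 - (1)·-0.3556 - (-1)·0.8593) / (5) = -1.3570
  x_2 = (6 - (-3)·-1.6000 - (3)·0.8593) / (-9) = 0.1531
  x_3 = (0 - (4)·-1.6000 - (2)·-0.3556) / (9) = 0.7901

(-1.3570, 0.1531, 0.7901)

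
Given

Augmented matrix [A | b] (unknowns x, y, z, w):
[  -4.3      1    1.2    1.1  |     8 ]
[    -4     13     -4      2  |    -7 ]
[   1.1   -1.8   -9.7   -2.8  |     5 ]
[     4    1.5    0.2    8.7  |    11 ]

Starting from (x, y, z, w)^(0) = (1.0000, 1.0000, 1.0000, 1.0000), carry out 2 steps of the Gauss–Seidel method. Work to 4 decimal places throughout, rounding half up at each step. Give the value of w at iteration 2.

2.3754

Iteration 1:
  x = (8 - (1)·1.0000 - (1.2)·1.0000 - (1.1)·1.0000) / (-4.3) = -1.0930
  y = (-7 - (-4)·-1.0930 - (-4)·1.0000 - (2)·1.0000) / (13) = -0.7209
  z = (5 - (1.1)·-1.0930 - (-1.8)·-0.7209 - (-2.8)·1.0000) / (-9.7) = -0.7943
  w = (11 - (4)·-1.0930 - (1.5)·-0.7209 - (0.2)·-0.7943) / (8.7) = 1.9094
Iteration 2:
  x = (8 - (1)·-0.7209 - (1.2)·-0.7943 - (1.1)·1.9094) / (-4.3) = -1.7613
  y = (-7 - (-4)·-1.7613 - (-4)·-0.7943 - (2)·1.9094) / (13) = -1.6186
  z = (5 - (1.1)·-1.7613 - (-1.8)·-1.6186 - (-2.8)·1.9094) / (-9.7) = -0.9660
  w = (11 - (4)·-1.7613 - (1.5)·-1.6186 - (0.2)·-0.9660) / (8.7) = 2.3754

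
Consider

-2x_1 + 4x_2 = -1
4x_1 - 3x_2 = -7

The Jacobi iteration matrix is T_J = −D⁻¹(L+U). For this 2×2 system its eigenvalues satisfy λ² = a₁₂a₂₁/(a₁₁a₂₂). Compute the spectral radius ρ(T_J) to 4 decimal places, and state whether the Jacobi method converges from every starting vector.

1.6330

a₁₂a₂₁/(a₁₁a₂₂) = (4)·(4) / ((-2)·(-3)) = 2.666667
ρ = √|2.666667| = √2.666667 = 1.6330
ρ > 1, so Jacobi diverges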